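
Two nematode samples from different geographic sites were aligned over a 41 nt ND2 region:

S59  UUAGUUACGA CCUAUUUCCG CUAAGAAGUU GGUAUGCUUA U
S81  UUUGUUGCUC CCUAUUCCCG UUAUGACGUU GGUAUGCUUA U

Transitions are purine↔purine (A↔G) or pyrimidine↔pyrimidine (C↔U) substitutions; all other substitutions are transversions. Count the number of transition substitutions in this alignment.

3

Differing sites — 3:A/U (Tv); 7:A/G (Ti); 9:G/U (Tv); 10:A/C (Tv); 17:U/C (Ti); 21:C/U (Ti); 24:A/U (Tv); 27:A/C (Tv).
Of the 8 differences, 3 transitions and 5 transversions, so the answer is 3.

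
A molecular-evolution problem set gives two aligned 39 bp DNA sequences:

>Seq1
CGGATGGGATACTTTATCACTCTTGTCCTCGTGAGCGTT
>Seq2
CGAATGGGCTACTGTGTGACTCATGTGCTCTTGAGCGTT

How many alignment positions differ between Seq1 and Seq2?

Differing sites — 3:G/A; 9:A/C; 14:T/G; 16:A/G; 18:C/G; 23:T/A; 27:C/G; 31:G/T.
That gives 8 mismatches out of 39 aligned sites, so the Hamming distance is 8.

8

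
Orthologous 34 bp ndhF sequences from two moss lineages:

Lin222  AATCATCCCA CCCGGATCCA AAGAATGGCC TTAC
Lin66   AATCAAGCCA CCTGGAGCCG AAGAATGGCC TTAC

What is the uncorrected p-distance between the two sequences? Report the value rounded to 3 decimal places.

0.147

The sequences differ at positions 6 (T/A), 7 (C/G), 13 (C/T), 17 (T/G), 20 (A/G).
There are 5 differences over 34 sites, so p = 5/34 = 0.147.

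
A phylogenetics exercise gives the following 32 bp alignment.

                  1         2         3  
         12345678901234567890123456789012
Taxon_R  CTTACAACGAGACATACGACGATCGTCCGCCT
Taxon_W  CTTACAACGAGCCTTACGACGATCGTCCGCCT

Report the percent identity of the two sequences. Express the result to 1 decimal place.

93.8%

Differing sites — 12:A/C; 14:A/T.
30 of the 32 sites match, so the percent identity is 30/32 × 100 = 93.8%.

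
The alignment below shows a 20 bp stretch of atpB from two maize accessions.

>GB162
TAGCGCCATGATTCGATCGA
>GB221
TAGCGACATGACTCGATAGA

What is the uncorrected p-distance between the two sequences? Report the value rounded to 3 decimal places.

0.150

Differing sites — 6:C/A; 12:T/C; 18:C/A.
There are 3 differences over 20 sites, so p = 3/20 = 0.150.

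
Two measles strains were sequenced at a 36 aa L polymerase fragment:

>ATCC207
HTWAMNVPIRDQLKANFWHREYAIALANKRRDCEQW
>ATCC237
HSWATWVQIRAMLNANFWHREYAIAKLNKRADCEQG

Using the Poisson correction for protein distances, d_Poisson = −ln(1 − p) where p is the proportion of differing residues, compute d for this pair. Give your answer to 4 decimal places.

Mismatches occur at site 2 (T/S), site 5 (M/T), site 6 (N/W), site 8 (P/Q), site 11 (D/A), site 12 (Q/M), site 14 (K/N), site 26 (L/K), site 27 (A/L), site 31 (R/A), site 36 (W/G).
p = 11/36 = 0.305556.
d = −ln(1 − 0.305556) = −ln(0.694444) = 0.3646.

0.3646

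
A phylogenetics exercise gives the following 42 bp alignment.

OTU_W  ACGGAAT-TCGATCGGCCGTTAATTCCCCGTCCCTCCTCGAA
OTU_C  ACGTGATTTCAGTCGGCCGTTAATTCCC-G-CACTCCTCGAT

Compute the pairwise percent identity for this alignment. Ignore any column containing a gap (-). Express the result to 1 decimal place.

Excluding the 3 gap columns leaves 39 comparable sites.
The sequences differ at positions 4 (G/T), 5 (A/G), 11 (G/A), 12 (A/G), 33 (C/A), 42 (A/T).
33 of the 39 comparable sites match, so the percent identity is 33/39 × 100 = 84.6%.

84.6%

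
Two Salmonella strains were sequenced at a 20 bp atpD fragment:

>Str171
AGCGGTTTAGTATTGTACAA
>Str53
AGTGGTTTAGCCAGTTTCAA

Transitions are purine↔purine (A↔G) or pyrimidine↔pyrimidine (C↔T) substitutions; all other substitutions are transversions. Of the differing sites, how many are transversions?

Mismatches occur at site 3 (C↔T, transition), site 11 (T↔C, transition), site 12 (A↔C, transversion), site 13 (T↔A, transversion), site 14 (T↔G, transversion), site 15 (G↔T, transversion), site 17 (A↔T, transversion).
Of the 7 differences, 2 transitions and 5 transversions, so the answer is 5.

5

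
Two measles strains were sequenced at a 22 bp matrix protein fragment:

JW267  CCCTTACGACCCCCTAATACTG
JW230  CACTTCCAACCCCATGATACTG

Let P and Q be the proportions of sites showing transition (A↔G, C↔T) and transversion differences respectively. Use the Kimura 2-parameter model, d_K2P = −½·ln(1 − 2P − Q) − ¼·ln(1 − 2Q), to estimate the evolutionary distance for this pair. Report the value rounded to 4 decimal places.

0.2711

The sequences differ at positions 2 (C/A, transversion), 6 (A/C, transversion), 8 (G/A, transition), 14 (C/A, transversion), 16 (A/G, transition).
Of the 5 differences, 2 transitions and 3 transversions over 22 sites: P = 2/22 = 0.090909, Q = 3/22 = 0.136364.
d = −0.5·ln(0.681818) − 0.25·ln(0.727272) = −0.5·(-0.382993) − 0.25·(-0.318455) = 0.2711.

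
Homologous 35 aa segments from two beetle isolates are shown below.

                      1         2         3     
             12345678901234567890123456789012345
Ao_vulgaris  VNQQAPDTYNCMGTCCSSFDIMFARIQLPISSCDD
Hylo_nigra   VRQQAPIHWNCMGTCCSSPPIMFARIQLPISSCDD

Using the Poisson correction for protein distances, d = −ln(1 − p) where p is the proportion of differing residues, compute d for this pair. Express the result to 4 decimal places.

0.1881

The sequences differ at positions 2 (N/R), 7 (D/I), 8 (T/H), 9 (Y/W), 19 (F/P), 20 (D/P).
p = 6/35 = 0.171429.
d = −ln(1 − 0.171429) = −ln(0.828571) = 0.1881.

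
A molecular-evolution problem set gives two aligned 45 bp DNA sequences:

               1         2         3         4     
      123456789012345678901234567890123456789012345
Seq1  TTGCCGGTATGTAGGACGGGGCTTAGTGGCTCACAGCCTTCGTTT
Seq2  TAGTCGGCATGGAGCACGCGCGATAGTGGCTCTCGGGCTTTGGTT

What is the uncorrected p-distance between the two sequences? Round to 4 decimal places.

0.3111

The sequences differ at positions 2 (T/A), 4 (C/T), 8 (T/C), 12 (T/G), 15 (G/C), 19 (G/C), 21 (G/C), 22 (C/G), 23 (T/A), 33 (A/T), 35 (A/G), 37 (C/G), 41 (C/T), 43 (T/G).
There are 14 differences over 45 sites, so p = 14/45 = 0.3111.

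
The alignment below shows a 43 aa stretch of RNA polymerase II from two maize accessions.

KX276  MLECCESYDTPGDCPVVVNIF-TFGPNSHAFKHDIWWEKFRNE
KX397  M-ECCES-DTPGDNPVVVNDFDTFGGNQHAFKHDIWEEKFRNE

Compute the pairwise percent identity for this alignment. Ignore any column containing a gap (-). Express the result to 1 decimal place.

87.5%

Excluding the 3 gap columns leaves 40 comparable sites.
Differing sites — 14:C/N; 20:I/D; 26:P/G; 28:S/Q; 37:W/E.
35 of the 40 comparable sites match, so the percent identity is 35/40 × 100 = 87.5%.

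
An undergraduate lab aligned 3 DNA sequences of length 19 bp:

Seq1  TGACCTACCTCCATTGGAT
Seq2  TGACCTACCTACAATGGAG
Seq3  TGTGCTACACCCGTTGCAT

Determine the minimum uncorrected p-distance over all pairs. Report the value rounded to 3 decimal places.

0.158

Pairwise Hamming distances:
  Seq1 vs Seq2: 3
  Seq1 vs Seq3: 6
  Seq2 vs Seq3: 9
The smallest is 3 mismatches, between Seq1 and Seq2; p = 3/19 = 0.158.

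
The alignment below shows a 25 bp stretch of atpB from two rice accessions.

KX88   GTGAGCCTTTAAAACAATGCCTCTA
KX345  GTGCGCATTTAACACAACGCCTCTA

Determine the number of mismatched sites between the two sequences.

4

The sequences differ at positions 4 (A/C), 7 (C/A), 13 (A/C), 18 (T/C).
That gives 4 mismatches out of 25 aligned sites, so the Hamming distance is 4.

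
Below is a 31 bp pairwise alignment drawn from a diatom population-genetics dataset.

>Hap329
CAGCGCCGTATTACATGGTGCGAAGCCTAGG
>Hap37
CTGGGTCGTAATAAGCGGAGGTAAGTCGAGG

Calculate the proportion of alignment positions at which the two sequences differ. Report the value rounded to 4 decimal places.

Differing sites — 2:A/T; 4:C/G; 6:C/T; 11:T/A; 14:C/A; 15:A/G; 16:T/C; 19:T/A; 21:C/G; 22:G/T; 26:C/T; 28:T/G.
There are 12 differences over 31 sites, so p = 12/31 = 0.3871.

0.3871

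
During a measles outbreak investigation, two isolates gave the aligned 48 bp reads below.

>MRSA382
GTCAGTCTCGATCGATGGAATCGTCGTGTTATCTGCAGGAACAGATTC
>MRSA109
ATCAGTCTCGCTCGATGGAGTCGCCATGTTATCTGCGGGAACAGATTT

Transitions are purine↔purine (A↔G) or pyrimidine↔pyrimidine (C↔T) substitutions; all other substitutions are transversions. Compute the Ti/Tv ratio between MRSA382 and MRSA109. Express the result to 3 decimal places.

Mismatches occur at site 1 (G→A, transition), site 11 (A→C, transversion), site 20 (A→G, transition), site 24 (T→C, transition), site 26 (G→A, transition), site 37 (A→G, transition), site 48 (C→T, transition).
Of the 7 differences, 6 transitions and 1 transversion, so Ti/Tv = 6/1 = 6.000.

6.000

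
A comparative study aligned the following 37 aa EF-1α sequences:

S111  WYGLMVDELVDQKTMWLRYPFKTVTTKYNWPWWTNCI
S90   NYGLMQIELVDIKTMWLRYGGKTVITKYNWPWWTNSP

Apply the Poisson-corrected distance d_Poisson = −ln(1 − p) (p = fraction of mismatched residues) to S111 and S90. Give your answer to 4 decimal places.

Differing sites — 1:W/N; 6:V/Q; 7:D/I; 12:Q/I; 20:P/G; 21:F/G; 25:T/I; 36:C/S; 37:I/P.
p = 9/37 = 0.243243.
d = −ln(1 − 0.243243) = −ln(0.756757) = 0.2787.

0.2787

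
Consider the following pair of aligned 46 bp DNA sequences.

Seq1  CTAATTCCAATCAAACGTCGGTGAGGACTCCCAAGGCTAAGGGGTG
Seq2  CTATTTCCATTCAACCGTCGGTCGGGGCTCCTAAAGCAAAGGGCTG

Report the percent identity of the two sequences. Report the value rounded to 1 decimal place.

78.3%

The sequences differ at positions 4 (A/T), 10 (A/T), 15 (A/C), 23 (G/C), 24 (A/G), 27 (A/G), 32 (C/T), 35 (G/A), 38 (T/A), 44 (G/C).
36 of the 46 sites match, so the percent identity is 36/46 × 100 = 78.3%.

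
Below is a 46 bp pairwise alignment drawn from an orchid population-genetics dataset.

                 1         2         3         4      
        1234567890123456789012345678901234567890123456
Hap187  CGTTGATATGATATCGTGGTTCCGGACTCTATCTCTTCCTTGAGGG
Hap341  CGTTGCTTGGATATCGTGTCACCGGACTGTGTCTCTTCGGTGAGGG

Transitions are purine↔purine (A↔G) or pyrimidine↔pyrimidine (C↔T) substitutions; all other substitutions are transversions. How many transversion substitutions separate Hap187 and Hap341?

The sequences differ at positions 6 (A/C, transversion), 8 (A/T, transversion), 9 (T/G, transversion), 19 (G/T, transversion), 20 (T/C, transition), 21 (T/A, transversion), 29 (C/G, transversion), 31 (A/G, transition), 39 (C/G, transversion), 40 (T/G, transversion).
Of the 10 differences, 2 transitions and 8 transversions, so the answer is 8.

8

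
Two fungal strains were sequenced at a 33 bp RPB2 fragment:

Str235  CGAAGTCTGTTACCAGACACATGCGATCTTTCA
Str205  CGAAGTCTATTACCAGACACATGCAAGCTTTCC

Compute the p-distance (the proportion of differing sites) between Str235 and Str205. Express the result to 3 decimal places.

0.121

Mismatches occur at site 9 (G/A), site 25 (G/A), site 27 (T/G), site 33 (A/C).
There are 4 differences over 33 sites, so p = 4/33 = 0.121.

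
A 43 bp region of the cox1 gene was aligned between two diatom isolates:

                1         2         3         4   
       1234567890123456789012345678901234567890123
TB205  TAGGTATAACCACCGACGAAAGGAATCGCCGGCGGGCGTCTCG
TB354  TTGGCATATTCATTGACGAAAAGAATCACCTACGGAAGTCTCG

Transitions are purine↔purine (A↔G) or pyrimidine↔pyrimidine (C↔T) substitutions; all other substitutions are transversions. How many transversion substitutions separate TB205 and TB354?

4

The sequences differ at positions 2 (A/T, transversion), 5 (T/C, transition), 9 (A/T, transversion), 10 (C/T, transition), 13 (C/T, transition), 14 (C/T, transition), 22 (G/A, transition), 28 (G/A, transition), 31 (G/T, transversion), 32 (G/A, transition), 36 (G/A, transition), 37 (C/A, transversion).
Of the 12 differences, 8 transitions and 4 transversions, so the answer is 4.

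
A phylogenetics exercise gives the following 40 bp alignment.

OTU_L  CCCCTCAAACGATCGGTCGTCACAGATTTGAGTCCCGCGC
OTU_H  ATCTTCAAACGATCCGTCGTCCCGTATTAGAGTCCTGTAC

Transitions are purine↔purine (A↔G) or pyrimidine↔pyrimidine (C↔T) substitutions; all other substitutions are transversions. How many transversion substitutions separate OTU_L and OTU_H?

5

Differing sites — 1:C/A (Tv); 2:C/T (Ti); 4:C/T (Ti); 15:G/C (Tv); 22:A/C (Tv); 24:A/G (Ti); 25:G/T (Tv); 29:T/A (Tv); 36:C/T (Ti); 38:C/T (Ti); 39:G/A (Ti).
Of the 11 differences, 6 transitions and 5 transversions, so the answer is 5.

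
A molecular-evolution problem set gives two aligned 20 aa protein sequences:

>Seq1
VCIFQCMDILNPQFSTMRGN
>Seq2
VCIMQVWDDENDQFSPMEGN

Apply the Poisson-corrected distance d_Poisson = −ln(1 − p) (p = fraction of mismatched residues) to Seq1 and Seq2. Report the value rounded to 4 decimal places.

0.5108

Mismatches occur at site 4 (F/M), site 6 (C/V), site 7 (M/W), site 9 (I/D), site 10 (L/E), site 12 (P/D), site 16 (T/P), site 18 (R/E).
p = 8/20 = 0.400000.
d = −ln(1 − 0.400000) = −ln(0.600000) = 0.5108.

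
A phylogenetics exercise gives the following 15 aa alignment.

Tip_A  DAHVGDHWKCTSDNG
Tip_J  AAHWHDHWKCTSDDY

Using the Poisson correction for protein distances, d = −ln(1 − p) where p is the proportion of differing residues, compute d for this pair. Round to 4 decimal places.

Mismatches occur at site 1 (D→A), site 4 (V→W), site 5 (G→H), site 14 (N→D), site 15 (G→Y).
p = 5/15 = 0.333333.
d = −ln(1 − 0.333333) = −ln(0.666667) = 0.4055.

0.4055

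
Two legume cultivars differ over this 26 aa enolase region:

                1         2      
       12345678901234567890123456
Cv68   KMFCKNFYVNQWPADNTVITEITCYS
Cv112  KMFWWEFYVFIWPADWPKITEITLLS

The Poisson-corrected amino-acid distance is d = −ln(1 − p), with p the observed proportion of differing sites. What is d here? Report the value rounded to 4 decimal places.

Mismatches occur at site 4 (C/W), site 5 (K/W), site 6 (N/E), site 10 (N/F), site 11 (Q/I), site 16 (N/W), site 17 (T/P), site 18 (V/K), site 24 (C/L), site 25 (Y/L).
p = 10/26 = 0.384615.
d = −ln(1 − 0.384615) = −ln(0.615385) = 0.4855.

0.4855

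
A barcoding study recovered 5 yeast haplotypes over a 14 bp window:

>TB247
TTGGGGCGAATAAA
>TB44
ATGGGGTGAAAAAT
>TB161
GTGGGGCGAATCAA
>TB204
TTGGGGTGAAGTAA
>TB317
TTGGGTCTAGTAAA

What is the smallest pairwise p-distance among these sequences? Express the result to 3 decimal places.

Pairwise Hamming distances:
  TB247 vs TB44: 4
  TB247 vs TB161: 2
  TB247 vs TB204: 3
  TB247 vs TB317: 3
  TB44 vs TB161: 5
  TB44 vs TB204: 4
  TB44 vs TB317: 7
  TB161 vs TB204: 4
  TB161 vs TB317: 5
  TB204 vs TB317: 6
The smallest is 2 mismatches, between TB247 and TB161; p = 2/14 = 0.143.

0.143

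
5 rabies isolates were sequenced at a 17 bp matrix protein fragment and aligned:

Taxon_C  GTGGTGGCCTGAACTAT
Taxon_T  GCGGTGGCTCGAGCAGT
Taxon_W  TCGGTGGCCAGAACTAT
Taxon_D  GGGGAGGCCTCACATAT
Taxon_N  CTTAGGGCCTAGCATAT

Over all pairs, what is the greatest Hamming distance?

13

Pairwise Hamming distances:
  Taxon_C vs Taxon_T: 6
  Taxon_C vs Taxon_W: 3
  Taxon_C vs Taxon_D: 5
  Taxon_C vs Taxon_N: 8
  Taxon_T vs Taxon_W: 6
  Taxon_T vs Taxon_D: 9
  Taxon_T vs Taxon_N: 13
  Taxon_W vs Taxon_D: 7
  Taxon_W vs Taxon_N: 10
  Taxon_D vs Taxon_N: 7
The largest is 13, between Taxon_T and Taxon_N.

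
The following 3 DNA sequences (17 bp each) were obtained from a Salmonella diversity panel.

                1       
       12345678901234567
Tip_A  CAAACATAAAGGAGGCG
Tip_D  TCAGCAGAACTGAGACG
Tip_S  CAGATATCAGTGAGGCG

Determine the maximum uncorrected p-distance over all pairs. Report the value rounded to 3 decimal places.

Pairwise Hamming distances:
  Tip_A vs Tip_D: 7
  Tip_A vs Tip_S: 5
  Tip_D vs Tip_S: 9
The largest is 9 mismatches, between Tip_D and Tip_S; p = 9/17 = 0.529.

0.529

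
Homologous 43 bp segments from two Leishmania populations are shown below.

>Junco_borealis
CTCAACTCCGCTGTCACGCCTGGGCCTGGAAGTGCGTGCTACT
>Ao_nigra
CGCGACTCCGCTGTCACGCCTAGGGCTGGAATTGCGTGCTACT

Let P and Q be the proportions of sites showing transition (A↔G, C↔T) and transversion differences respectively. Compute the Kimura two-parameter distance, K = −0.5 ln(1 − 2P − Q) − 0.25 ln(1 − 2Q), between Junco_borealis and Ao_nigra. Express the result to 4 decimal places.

Differing sites — 2:T/G (Tv); 4:A/G (Ti); 22:G/A (Ti); 25:C/G (Tv); 32:G/T (Tv).
Of the 5 differences, 2 transitions and 3 transversions over 43 sites: P = 2/43 = 0.046512, Q = 3/43 = 0.069767.
d = −0.5·ln(0.837209) − 0.25·ln(0.860466) = −0.5·(-0.177682) − 0.25·(-0.150281) = 0.1264.

0.1264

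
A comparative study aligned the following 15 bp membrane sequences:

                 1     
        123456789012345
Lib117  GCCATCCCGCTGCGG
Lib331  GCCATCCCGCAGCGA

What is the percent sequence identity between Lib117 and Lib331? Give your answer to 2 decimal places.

The sequences differ at positions 11 (T/A), 15 (G/A).
13 of the 15 sites match, so the percent identity is 13/15 × 100 = 86.67%.

86.67%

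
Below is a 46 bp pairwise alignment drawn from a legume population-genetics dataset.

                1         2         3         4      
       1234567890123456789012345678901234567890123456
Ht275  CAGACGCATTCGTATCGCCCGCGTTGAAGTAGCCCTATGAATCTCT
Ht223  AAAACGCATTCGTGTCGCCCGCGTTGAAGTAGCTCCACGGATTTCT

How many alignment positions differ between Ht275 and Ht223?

8

Differing sites — 1:C/A; 3:G/A; 14:A/G; 34:C/T; 36:T/C; 38:T/C; 40:A/G; 43:C/T.
That gives 8 mismatches out of 46 aligned sites, so the Hamming distance is 8.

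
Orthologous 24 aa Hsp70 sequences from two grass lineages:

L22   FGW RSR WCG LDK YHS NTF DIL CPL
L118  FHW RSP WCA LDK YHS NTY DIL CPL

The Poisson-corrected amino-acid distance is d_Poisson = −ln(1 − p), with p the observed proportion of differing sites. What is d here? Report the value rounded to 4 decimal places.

Differing sites — 2:G/H; 6:R/P; 9:G/A; 18:F/Y.
p = 4/24 = 0.166667.
d = −ln(1 − 0.166667) = −ln(0.833333) = 0.1823.

0.1823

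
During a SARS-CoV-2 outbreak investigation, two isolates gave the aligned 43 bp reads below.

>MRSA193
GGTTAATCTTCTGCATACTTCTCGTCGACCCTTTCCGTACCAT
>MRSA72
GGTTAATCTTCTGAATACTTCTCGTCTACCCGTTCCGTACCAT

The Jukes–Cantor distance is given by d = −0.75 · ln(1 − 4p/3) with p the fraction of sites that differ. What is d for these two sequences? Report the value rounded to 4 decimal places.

Differing sites — 14:C/A; 27:G/T; 32:T/G.
p = 3/43 = 0.069767.
d = −0.75 · ln(1 − (4/3)·0.069767) = −0.75 · ln(0.906977) = −0.75 · (-0.097638) = 0.0732.

0.0732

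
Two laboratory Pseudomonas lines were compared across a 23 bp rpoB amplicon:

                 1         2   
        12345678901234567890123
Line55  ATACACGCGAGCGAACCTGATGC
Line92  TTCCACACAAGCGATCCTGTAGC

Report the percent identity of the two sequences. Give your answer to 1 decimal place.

The sequences differ at positions 1 (A/T), 3 (A/C), 7 (G/A), 9 (G/A), 15 (A/T), 20 (A/T), 21 (T/A).
16 of the 23 sites match, so the percent identity is 16/23 × 100 = 69.6%.

69.6%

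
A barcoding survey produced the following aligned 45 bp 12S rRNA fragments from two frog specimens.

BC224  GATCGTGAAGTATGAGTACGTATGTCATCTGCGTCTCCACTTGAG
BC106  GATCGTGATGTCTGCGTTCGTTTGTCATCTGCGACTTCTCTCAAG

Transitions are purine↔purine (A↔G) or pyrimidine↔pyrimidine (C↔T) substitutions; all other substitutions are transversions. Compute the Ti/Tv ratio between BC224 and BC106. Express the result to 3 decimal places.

The sequences differ at positions 9 (A/T, transversion), 12 (A/C, transversion), 15 (A/C, transversion), 18 (A/T, transversion), 22 (A/T, transversion), 34 (T/A, transversion), 37 (C/T, transition), 39 (A/T, transversion), 42 (T/C, transition), 43 (G/A, transition).
Of the 10 differences, 3 transitions and 7 transversions, so Ti/Tv = 3/7 = 0.429.

0.429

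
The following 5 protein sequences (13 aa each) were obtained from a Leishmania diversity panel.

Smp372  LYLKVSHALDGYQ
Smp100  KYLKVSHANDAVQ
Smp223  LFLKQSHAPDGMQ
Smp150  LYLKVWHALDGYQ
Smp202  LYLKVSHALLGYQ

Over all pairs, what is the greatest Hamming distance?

Pairwise Hamming distances:
  Smp372 vs Smp100: 4
  Smp372 vs Smp223: 4
  Smp372 vs Smp150: 1
  Smp372 vs Smp202: 1
  Smp100 vs Smp223: 6
  Smp100 vs Smp150: 5
  Smp100 vs Smp202: 5
  Smp223 vs Smp150: 5
  Smp223 vs Smp202: 5
  Smp150 vs Smp202: 2
The largest is 6, between Smp100 and Smp223.

6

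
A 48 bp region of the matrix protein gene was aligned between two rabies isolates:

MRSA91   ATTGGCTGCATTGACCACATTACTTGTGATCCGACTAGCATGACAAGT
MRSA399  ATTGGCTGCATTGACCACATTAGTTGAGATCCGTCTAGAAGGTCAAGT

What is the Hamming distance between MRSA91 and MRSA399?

6

The sequences differ at positions 23 (C/G), 27 (T/A), 34 (A/T), 39 (C/A), 41 (T/G), 43 (A/T).
That gives 6 mismatches out of 48 aligned sites, so the Hamming distance is 6.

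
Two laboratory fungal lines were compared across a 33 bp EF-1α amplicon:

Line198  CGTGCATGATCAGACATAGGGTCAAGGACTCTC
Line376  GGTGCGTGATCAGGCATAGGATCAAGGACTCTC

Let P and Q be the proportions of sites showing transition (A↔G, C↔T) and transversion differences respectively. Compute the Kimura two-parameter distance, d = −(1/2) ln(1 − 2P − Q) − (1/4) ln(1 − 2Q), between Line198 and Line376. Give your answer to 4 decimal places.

Mismatches occur at site 1 (C/G, transversion), site 6 (A/G, transition), site 14 (A/G, transition), site 21 (G/A, transition).
Of the 4 differences, 3 transitions and 1 transversion over 33 sites: P = 3/33 = 0.090909, Q = 1/33 = 0.030303.
d = −0.5·ln(0.787879) − 0.25·ln(0.939394) = −0.5·(-0.238411) − 0.25·(-0.062520) = 0.1348.

0.1348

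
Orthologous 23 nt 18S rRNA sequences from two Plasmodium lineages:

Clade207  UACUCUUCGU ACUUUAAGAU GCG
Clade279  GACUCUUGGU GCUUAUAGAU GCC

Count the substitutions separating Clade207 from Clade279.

Mismatches occur at site 1 (U↔G), site 8 (C↔G), site 11 (A↔G), site 15 (U↔A), site 16 (A↔U), site 23 (G↔C).
That gives 6 mismatches out of 23 aligned sites, so the Hamming distance is 6.

6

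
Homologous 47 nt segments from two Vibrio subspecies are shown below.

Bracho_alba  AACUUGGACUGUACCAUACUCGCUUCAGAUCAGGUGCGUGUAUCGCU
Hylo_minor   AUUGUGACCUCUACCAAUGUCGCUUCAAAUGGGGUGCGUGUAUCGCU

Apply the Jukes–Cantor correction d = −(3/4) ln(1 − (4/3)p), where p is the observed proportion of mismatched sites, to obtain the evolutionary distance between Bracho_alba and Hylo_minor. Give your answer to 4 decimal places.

The sequences differ at positions 2 (A/U), 3 (C/U), 4 (U/G), 7 (G/A), 8 (A/C), 11 (G/C), 17 (U/A), 18 (A/U), 19 (C/G), 28 (G/A), 31 (C/G), 32 (A/G).
p = 12/47 = 0.255319.
d = −0.75 · ln(1 − (4/3)·0.255319) = −0.75 · ln(0.659575) = −0.75 · (-0.416160) = 0.3121.

0.3121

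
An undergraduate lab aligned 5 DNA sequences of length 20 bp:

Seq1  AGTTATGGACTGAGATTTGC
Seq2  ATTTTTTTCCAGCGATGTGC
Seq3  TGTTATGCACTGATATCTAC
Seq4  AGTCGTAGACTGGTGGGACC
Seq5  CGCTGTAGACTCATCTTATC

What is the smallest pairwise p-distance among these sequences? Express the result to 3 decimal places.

0.250

Pairwise Hamming distances:
  Seq1 vs Seq2: 8
  Seq1 vs Seq3: 5
  Seq1 vs Seq4: 10
  Seq1 vs Seq5: 9
  Seq2 vs Seq3: 11
  Seq2 vs Seq4: 13
  Seq2 vs Seq5: 15
  Seq3 vs Seq4: 11
  Seq3 vs Seq5: 10
  Seq4 vs Seq5: 9
The smallest is 5 mismatches, between Seq1 and Seq3; p = 5/20 = 0.250.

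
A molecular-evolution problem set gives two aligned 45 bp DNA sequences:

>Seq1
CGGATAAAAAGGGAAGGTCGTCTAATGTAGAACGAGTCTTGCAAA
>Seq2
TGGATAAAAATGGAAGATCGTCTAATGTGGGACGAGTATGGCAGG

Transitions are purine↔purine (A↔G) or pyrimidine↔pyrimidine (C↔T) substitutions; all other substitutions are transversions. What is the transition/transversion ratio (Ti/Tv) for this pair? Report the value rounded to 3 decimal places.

Mismatches occur at site 1 (C→T, transition), site 11 (G→T, transversion), site 17 (G→A, transition), site 29 (A→G, transition), site 31 (A→G, transition), site 38 (C→A, transversion), site 40 (T→G, transversion), site 44 (A→G, transition), site 45 (A→G, transition).
Of the 9 differences, 6 transitions and 3 transversions, so Ti/Tv = 6/3 = 2.000.

2.000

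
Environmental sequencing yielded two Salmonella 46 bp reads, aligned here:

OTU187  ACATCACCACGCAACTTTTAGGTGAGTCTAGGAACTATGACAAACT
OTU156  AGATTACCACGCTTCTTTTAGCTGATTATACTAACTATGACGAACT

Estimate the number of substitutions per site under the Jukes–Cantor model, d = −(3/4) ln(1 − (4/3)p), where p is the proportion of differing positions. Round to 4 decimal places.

0.2567

The sequences differ at positions 2 (C/G), 5 (C/T), 13 (A/T), 14 (A/T), 22 (G/C), 26 (G/T), 28 (C/A), 31 (G/C), 32 (G/T), 42 (A/G).
p = 10/46 = 0.217391.
d = −0.75 · ln(1 − (4/3)·0.217391) = −0.75 · ln(0.710145) = −0.75 · (-0.342286) = 0.2567.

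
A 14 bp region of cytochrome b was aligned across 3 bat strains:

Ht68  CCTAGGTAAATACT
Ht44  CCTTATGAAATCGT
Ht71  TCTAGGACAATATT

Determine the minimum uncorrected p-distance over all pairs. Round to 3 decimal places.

Pairwise Hamming distances:
  Ht68 vs Ht44: 6
  Ht68 vs Ht71: 4
  Ht44 vs Ht71: 8
The smallest is 4 mismatches, between Ht68 and Ht71; p = 4/14 = 0.286.

0.286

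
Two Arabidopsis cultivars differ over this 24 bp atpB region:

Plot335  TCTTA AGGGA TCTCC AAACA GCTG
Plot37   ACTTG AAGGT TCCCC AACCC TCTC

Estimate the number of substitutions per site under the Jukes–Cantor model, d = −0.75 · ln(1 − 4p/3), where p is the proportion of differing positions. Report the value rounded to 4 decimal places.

The sequences differ at positions 1 (T/A), 5 (A/G), 7 (G/A), 10 (A/T), 13 (T/C), 18 (A/C), 20 (A/C), 21 (G/T), 24 (G/C).
p = 9/24 = 0.375000.
d = −0.75 · ln(1 − (4/3)·0.375000) = −0.75 · ln(0.500000) = −0.75 · (-0.693147) = 0.5199.

0.5199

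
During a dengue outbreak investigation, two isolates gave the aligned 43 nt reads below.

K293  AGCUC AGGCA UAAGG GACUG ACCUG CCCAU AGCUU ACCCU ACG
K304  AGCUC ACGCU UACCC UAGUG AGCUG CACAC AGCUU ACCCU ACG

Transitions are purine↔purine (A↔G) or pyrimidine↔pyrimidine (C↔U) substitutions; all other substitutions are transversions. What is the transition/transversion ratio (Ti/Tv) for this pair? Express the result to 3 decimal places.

0.111

The sequences differ at positions 7 (G/C, transversion), 10 (A/U, transversion), 13 (A/C, transversion), 14 (G/C, transversion), 15 (G/C, transversion), 16 (G/U, transversion), 18 (C/G, transversion), 22 (C/G, transversion), 27 (C/A, transversion), 30 (U/C, transition).
Of the 10 differences, 1 transition and 9 transversions, so Ti/Tv = 1/9 = 0.111.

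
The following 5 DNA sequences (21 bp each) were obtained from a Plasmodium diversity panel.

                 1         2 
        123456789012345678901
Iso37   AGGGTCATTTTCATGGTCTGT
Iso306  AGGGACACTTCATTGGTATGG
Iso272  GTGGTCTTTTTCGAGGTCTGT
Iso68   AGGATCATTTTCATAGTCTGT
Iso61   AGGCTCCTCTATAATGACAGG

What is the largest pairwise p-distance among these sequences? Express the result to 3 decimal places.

0.619

Pairwise Hamming distances:
  Iso37 vs Iso306: 7
  Iso37 vs Iso272: 5
  Iso37 vs Iso68: 2
  Iso37 vs Iso61: 10
  Iso306 vs Iso272: 11
  Iso306 vs Iso68: 9
  Iso306 vs Iso61: 13
  Iso272 vs Iso68: 7
  Iso272 vs Iso61: 12
  Iso68 vs Iso61: 10
The largest is 13 mismatches, between Iso306 and Iso61; p = 13/21 = 0.619.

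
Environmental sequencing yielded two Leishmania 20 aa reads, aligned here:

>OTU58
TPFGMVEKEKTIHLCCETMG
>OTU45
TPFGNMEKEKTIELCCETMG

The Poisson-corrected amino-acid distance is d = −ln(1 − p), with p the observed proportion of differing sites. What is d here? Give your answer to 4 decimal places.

The sequences differ at positions 5 (M/N), 6 (V/M), 13 (H/E).
p = 3/20 = 0.150000.
d = −ln(1 − 0.150000) = −ln(0.850000) = 0.1625.

0.1625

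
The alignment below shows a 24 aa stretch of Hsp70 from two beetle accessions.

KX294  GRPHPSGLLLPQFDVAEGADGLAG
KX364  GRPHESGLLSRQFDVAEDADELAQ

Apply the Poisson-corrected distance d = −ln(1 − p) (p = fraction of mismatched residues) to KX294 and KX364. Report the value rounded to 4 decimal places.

The sequences differ at positions 5 (P/E), 10 (L/S), 11 (P/R), 18 (G/D), 21 (G/E), 24 (G/Q).
p = 6/24 = 0.250000.
d = −ln(1 − 0.250000) = −ln(0.750000) = 0.2877.

0.2877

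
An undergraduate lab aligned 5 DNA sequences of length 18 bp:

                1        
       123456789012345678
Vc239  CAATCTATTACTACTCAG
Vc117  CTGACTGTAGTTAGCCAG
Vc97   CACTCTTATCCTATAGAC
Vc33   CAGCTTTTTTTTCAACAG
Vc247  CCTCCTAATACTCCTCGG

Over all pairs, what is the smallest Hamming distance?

Pairwise Hamming distances:
  Vc239 vs Vc117: 9
  Vc239 vs Vc97: 8
  Vc239 vs Vc33: 9
  Vc239 vs Vc247: 6
  Vc117 vs Vc97: 12
  Vc117 vs Vc33: 9
  Vc117 vs Vc247: 12
  Vc97 vs Vc33: 10
  Vc97 vs Vc247: 11
  Vc33 vs Vc247: 10
The smallest is 6, between Vc239 and Vc247.

6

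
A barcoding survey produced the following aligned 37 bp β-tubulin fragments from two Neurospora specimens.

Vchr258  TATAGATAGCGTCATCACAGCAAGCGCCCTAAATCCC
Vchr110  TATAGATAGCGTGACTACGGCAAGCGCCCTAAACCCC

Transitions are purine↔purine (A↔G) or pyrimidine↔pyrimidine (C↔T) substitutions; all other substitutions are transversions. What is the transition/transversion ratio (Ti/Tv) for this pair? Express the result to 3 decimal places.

4.000

Mismatches occur at site 13 (C↔G, transversion), site 15 (T↔C, transition), site 16 (C↔T, transition), site 19 (A↔G, transition), site 34 (T↔C, transition).
Of the 5 differences, 4 transitions and 1 transversion, so Ti/Tv = 4/1 = 4.000.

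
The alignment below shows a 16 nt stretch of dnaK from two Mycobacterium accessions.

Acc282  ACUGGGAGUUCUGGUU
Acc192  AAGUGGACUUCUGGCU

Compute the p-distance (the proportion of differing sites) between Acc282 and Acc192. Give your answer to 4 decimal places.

0.3125

Mismatches occur at site 2 (C→A), site 3 (U→G), site 4 (G→U), site 8 (G→C), site 15 (U→C).
There are 5 differences over 16 sites, so p = 5/16 = 0.3125.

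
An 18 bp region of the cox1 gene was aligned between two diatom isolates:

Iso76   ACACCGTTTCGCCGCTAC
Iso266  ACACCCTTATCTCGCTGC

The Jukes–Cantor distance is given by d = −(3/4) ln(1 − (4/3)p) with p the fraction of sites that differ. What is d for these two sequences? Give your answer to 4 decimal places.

0.4408

The sequences differ at positions 6 (G/C), 9 (T/A), 10 (C/T), 11 (G/C), 12 (C/T), 17 (A/G).
p = 6/18 = 0.333333.
d = −0.75 · ln(1 − (4/3)·0.333333) = −0.75 · ln(0.555556) = −0.75 · (-0.587786) = 0.4408.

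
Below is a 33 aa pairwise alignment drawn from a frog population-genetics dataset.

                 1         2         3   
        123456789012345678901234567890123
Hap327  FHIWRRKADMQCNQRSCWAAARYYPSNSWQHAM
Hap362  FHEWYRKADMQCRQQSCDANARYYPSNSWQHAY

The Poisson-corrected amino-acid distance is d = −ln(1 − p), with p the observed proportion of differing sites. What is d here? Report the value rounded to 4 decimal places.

Mismatches occur at site 3 (I↔E), site 5 (R↔Y), site 13 (N↔R), site 15 (R↔Q), site 18 (W↔D), site 20 (A↔N), site 33 (M↔Y).
p = 7/33 = 0.212121.
d = −ln(1 − 0.212121) = −ln(0.787879) = 0.2384.

0.2384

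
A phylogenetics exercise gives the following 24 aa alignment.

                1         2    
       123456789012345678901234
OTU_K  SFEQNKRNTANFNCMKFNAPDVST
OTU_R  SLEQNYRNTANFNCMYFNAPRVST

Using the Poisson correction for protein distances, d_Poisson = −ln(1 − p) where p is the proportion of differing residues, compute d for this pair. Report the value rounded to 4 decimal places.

Differing sites — 2:F/L; 6:K/Y; 16:K/Y; 21:D/R.
p = 4/24 = 0.166667.
d = −ln(1 − 0.166667) = −ln(0.833333) = 0.1823.

0.1823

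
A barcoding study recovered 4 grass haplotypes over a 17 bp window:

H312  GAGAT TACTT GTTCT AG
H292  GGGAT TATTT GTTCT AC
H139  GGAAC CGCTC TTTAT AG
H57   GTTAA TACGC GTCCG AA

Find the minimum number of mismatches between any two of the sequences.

3

Pairwise Hamming distances:
  H312 vs H292: 3
  H312 vs H139: 8
  H312 vs H57: 8
  H292 vs H139: 9
  H292 vs H57: 9
  H139 vs H57: 11
The smallest is 3, between H312 and H292.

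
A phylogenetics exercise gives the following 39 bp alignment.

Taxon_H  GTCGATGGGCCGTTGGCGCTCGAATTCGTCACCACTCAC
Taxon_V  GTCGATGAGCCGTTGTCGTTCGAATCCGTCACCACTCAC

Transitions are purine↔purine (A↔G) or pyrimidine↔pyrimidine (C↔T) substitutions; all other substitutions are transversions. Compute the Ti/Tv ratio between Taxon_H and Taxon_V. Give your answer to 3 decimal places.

Mismatches occur at site 8 (G→A, transition), site 16 (G→T, transversion), site 19 (C→T, transition), site 26 (T→C, transition).
Of the 4 differences, 3 transitions and 1 transversion, so Ti/Tv = 3/1 = 3.000.

3.000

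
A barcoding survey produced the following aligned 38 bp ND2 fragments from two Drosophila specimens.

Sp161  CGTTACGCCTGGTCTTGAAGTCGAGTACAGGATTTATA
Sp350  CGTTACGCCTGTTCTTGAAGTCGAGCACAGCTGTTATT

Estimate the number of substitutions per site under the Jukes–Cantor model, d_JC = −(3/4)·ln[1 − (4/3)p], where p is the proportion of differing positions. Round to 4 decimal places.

0.1773

The sequences differ at positions 12 (G/T), 26 (T/C), 31 (G/C), 32 (A/T), 33 (T/G), 38 (A/T).
p = 6/38 = 0.157895.
d = −0.75 · ln(1 − (4/3)·0.157895) = −0.75 · ln(0.789473) = −0.75 · (-0.236390) = 0.1773.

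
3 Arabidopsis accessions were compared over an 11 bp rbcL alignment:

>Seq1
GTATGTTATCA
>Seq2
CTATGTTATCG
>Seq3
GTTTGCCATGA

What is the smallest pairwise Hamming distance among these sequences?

2

Pairwise Hamming distances:
  Seq1 vs Seq2: 2
  Seq1 vs Seq3: 4
  Seq2 vs Seq3: 6
The smallest is 2, between Seq1 and Seq2.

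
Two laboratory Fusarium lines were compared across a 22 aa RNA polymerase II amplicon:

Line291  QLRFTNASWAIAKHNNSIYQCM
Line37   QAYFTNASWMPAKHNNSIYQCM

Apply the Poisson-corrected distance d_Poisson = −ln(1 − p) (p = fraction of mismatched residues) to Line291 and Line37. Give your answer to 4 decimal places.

The sequences differ at positions 2 (L/A), 3 (R/Y), 10 (A/M), 11 (I/P).
p = 4/22 = 0.181818.
d = −ln(1 − 0.181818) = −ln(0.818182) = 0.2007.

0.2007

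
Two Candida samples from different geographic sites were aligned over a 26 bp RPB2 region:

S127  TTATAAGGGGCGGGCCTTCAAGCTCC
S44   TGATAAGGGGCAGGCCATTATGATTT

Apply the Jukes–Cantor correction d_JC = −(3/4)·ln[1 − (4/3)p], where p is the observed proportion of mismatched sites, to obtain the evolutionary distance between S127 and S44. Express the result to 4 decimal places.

The sequences differ at positions 2 (T/G), 12 (G/A), 17 (T/A), 19 (C/T), 21 (A/T), 23 (C/A), 25 (C/T), 26 (C/T).
p = 8/26 = 0.307692.
d = −0.75 · ln(1 − (4/3)·0.307692) = −0.75 · ln(0.589744) = −0.75 · (-0.528067) = 0.3961.

0.3961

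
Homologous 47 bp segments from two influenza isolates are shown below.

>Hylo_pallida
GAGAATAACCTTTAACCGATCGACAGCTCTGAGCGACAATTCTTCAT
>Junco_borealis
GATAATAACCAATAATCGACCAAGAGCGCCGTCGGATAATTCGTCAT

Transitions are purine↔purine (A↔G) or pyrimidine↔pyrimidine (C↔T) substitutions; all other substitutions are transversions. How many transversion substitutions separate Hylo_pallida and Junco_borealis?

9

The sequences differ at positions 3 (G/T, transversion), 11 (T/A, transversion), 12 (T/A, transversion), 16 (C/T, transition), 20 (T/C, transition), 22 (G/A, transition), 24 (C/G, transversion), 28 (T/G, transversion), 30 (T/C, transition), 32 (A/T, transversion), 33 (G/C, transversion), 34 (C/G, transversion), 37 (C/T, transition), 43 (T/G, transversion).
Of the 14 differences, 5 transitions and 9 transversions, so the answer is 9.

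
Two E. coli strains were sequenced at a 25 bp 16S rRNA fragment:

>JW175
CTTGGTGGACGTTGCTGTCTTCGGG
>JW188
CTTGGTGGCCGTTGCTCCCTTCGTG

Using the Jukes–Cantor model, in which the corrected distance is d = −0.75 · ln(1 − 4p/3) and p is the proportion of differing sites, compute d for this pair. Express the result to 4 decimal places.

Mismatches occur at site 9 (A↔C), site 17 (G↔C), site 18 (T↔C), site 24 (G↔T).
p = 4/25 = 0.160000.
d = −0.75 · ln(1 − (4/3)·0.160000) = −0.75 · ln(0.786667) = −0.75 · (-0.239950) = 0.1800.

0.1800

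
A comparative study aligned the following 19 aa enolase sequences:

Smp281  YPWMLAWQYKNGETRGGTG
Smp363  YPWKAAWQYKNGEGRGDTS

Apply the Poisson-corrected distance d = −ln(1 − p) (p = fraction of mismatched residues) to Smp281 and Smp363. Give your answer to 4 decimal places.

Mismatches occur at site 4 (M/K), site 5 (L/A), site 14 (T/G), site 17 (G/D), site 19 (G/S).
p = 5/19 = 0.263158.
d = −ln(1 − 0.263158) = −ln(0.736842) = 0.3054.

0.3054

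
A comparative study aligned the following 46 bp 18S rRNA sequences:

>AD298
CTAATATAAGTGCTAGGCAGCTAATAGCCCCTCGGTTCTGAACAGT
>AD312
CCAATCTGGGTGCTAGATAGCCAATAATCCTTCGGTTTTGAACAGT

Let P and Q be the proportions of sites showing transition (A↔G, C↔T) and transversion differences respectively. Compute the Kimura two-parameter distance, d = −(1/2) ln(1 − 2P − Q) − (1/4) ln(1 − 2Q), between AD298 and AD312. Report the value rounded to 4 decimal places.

0.3160

Mismatches occur at site 2 (T→C, transition), site 6 (A→C, transversion), site 8 (A→G, transition), site 9 (A→G, transition), site 17 (G→A, transition), site 18 (C→T, transition), site 22 (T→C, transition), site 27 (G→A, transition), site 28 (C→T, transition), site 31 (C→T, transition), site 38 (C→T, transition).
Of the 11 differences, 10 transitions and 1 transversion over 46 sites: P = 10/46 = 0.217391, Q = 1/46 = 0.021739.
d = −0.5·ln(0.543479) − 0.25·ln(0.956522) = −0.5·(-0.609764) − 0.25·(-0.044451) = 0.3160.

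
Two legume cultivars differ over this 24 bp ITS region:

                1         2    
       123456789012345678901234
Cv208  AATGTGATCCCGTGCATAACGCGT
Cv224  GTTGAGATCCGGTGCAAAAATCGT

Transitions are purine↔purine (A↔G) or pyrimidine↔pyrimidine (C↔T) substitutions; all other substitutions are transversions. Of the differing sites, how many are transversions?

6

The sequences differ at positions 1 (A/G, transition), 2 (A/T, transversion), 5 (T/A, transversion), 11 (C/G, transversion), 17 (T/A, transversion), 20 (C/A, transversion), 21 (G/T, transversion).
Of the 7 differences, 1 transition and 6 transversions, so the answer is 6.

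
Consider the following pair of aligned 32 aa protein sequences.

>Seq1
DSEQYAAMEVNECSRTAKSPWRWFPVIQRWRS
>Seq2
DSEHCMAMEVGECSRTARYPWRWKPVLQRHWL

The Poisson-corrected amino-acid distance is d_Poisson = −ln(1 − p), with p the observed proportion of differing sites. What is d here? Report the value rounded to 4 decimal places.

The sequences differ at positions 4 (Q/H), 5 (Y/C), 6 (A/M), 11 (N/G), 18 (K/R), 19 (S/Y), 24 (F/K), 27 (I/L), 30 (W/H), 31 (R/W), 32 (S/L).
p = 11/32 = 0.343750.
d = −ln(1 − 0.343750) = −ln(0.656250) = 0.4212.

0.4212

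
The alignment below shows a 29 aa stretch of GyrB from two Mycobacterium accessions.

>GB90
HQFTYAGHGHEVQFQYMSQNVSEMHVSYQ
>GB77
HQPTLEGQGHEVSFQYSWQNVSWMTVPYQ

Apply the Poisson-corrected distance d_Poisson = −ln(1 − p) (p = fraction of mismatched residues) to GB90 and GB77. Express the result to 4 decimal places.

0.4229

Differing sites — 3:F/P; 5:Y/L; 6:A/E; 8:H/Q; 13:Q/S; 17:M/S; 18:S/W; 23:E/W; 25:H/T; 27:S/P.
p = 10/29 = 0.344828.
d = −ln(1 − 0.344828) = −ln(0.655172) = 0.4229.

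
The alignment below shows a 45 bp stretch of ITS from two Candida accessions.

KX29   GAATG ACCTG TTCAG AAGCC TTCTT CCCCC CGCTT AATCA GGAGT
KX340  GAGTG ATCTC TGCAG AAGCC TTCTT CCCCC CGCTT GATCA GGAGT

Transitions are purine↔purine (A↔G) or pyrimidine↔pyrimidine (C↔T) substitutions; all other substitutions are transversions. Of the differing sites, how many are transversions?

Mismatches occur at site 3 (A→G, transition), site 7 (C→T, transition), site 10 (G→C, transversion), site 12 (T→G, transversion), site 36 (A→G, transition).
Of the 5 differences, 3 transitions and 2 transversions, so the answer is 2.

2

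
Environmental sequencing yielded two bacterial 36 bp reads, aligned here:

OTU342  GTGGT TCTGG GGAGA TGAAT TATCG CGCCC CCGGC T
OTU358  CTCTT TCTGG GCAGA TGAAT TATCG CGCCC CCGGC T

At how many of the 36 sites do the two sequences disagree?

4

Differing sites — 1:G/C; 3:G/C; 4:G/T; 12:G/C.
That gives 4 mismatches out of 36 aligned sites, so the Hamming distance is 4.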